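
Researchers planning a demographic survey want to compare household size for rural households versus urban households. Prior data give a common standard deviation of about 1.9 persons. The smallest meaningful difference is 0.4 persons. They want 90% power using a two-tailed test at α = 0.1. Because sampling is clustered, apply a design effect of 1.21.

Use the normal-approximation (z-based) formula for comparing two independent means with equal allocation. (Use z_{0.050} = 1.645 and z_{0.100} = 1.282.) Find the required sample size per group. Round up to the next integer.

n = (z_{α/2} + z_β)² · (σ₁² + σ₂²) / δ²
  = (1.645 + 1.282)² · (2·1.9² = 7.22) / 0.4²
  = 8.5673 · 7.22 / 0.16
  = 386.60
Design effect: 1.21 × 386.60 = 467.79.
Round up → n = 468 per group.

n = 468 per group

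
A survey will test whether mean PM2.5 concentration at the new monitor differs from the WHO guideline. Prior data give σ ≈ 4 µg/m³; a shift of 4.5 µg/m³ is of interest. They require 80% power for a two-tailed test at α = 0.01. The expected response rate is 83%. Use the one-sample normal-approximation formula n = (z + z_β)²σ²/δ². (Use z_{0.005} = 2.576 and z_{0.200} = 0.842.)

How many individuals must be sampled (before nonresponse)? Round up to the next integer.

n = 12

n = (z_{α/2} + z_β)² · σ² / δ²
  = (2.576 + 0.842)² · 4² / 4.5²
  = 11.6827 · 16 / 20.25
  = 9.23
Adjust for 83% response: 9.23 / 0.83 = 11.12.
Round up → n = 12.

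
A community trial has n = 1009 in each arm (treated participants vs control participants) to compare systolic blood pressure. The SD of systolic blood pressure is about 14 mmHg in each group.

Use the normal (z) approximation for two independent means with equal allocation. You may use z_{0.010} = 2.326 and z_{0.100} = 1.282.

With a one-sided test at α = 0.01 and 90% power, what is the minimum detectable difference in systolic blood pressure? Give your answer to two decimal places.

Minimum detectable difference ≈ 2.25 mmHg

δ = (z_α + z_β) · √((σ₁²+σ₂²)/n)
  = (2.326 + 1.282) · √(392/1009)
  = 3.608 · √0.3885
  = 3.608 · 0.6233
  = 2.2489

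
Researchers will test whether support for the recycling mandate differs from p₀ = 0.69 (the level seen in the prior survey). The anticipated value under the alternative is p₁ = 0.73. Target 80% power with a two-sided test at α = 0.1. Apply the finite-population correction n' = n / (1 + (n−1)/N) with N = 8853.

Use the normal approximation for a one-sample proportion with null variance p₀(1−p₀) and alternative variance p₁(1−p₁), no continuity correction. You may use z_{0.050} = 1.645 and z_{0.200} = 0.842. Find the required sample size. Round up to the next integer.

n = 738

n = [z_{α/2}·√(p₀q₀) + z_β·√(p₁q₁)]² / (p₁ − p₀)²
  = [1.645·√(0.69·0.31) + 0.842·√(0.73·0.27)]² / (0.04)²
  = [1.645·0.4625 + 0.842·0.4440]² / 0.0016
  = [1.1346]² / 0.0016
  = 804.59
Finite-population correction (N = 8853): 804.59 / (1 + (804.59 − 1)/8853) = 737.64.
Round up → n = 738.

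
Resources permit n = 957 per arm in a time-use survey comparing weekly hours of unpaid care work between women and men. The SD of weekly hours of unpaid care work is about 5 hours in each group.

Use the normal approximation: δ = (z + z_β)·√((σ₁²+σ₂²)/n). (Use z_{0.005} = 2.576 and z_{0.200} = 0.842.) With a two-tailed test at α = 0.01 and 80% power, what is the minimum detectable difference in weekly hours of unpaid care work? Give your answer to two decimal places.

Minimum detectable difference ≈ 0.78 hours

δ = (z_{α/2} + z_β) · √((σ₁²+σ₂²)/n)
  = (2.576 + 0.842) · √(50/957)
  = 3.418 · √0.05225
  = 3.418 · 0.2286
  = 0.7813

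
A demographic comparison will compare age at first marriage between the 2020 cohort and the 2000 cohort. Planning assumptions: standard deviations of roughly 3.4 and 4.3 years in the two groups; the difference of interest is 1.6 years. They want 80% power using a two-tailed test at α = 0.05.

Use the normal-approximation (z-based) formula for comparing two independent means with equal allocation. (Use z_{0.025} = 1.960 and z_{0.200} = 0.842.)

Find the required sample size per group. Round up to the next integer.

n = (z_{α/2} + z_β)² · (σ₁² + σ₂²) / δ²
  = (1.960 + 0.842)² · (3.4² + 4.3² = 30.05) / 1.6²
  = 7.8512 · 30.05 / 2.56
  = 92.16
Round up → n = 93 per group.

n = 93 per group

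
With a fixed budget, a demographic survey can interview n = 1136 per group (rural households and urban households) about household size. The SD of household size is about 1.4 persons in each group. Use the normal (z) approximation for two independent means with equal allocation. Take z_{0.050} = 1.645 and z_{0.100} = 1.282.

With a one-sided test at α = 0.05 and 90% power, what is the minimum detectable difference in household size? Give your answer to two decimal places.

δ = (z_α + z_β) · √((σ₁²+σ₂²)/n)
  = (1.645 + 1.282) · √(3.92/1136)
  = 2.927 · √0.00345
  = 2.927 · 0.0587
  = 0.1719

Minimum detectable difference ≈ 0.17 persons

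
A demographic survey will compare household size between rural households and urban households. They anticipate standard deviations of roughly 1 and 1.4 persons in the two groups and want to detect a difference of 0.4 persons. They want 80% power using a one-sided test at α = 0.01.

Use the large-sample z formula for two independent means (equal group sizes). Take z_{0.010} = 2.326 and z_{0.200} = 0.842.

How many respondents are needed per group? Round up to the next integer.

n = 186 per group

n = (z_α + z_β)² · (σ₁² + σ₂²) / δ²
  = (2.326 + 0.842)² · (1² + 1.4² = 2.96) / 0.4²
  = 10.0362 · 2.96 / 0.16
  = 185.67
Round up → n = 186 per group.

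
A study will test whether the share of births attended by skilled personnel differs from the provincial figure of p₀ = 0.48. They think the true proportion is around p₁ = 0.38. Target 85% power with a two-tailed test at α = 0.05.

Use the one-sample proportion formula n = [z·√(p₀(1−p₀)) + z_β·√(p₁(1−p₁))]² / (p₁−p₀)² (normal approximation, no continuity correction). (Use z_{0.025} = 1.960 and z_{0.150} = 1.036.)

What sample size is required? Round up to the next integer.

n = [z_{α/2}·√(p₀q₀) + z_β·√(p₁q₁)]² / (p₁ − p₀)²
  = [1.960·√(0.48·0.52) + 1.036·√(0.38·0.62)]² / (-0.10)²
  = [1.960·0.4996 + 1.036·0.4854]² / 0.0100
  = [1.4821]² / 0.0100
  = 219.65
Round up → n = 220.

n = 220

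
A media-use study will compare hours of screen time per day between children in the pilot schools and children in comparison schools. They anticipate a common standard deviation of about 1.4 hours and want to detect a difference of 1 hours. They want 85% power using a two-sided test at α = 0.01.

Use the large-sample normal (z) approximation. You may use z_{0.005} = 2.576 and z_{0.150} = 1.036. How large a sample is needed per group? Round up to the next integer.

n = 52 per group

n = (z_{α/2} + z_β)² · (σ₁² + σ₂²) / δ²
  = (2.576 + 1.036)² · (2·1.4² = 3.92) / 1²
  = 13.0465 · 3.92 / 1
  = 51.14
Round up → n = 52 per group.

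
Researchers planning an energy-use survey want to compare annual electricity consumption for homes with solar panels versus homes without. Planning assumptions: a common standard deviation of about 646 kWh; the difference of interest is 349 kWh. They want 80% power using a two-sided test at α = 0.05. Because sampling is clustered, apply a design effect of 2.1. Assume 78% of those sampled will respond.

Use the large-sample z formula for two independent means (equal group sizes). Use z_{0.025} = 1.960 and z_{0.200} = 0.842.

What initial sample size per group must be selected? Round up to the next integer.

n = (z_{α/2} + z_β)² · (σ₁² + σ₂²) / δ²
  = (1.960 + 0.842)² · (2·646² = 834632) / 349²
  = 7.8512 · 834632 / 121801
  = 53.80
Design effect: 2.1 × 53.80 = 112.98.
Adjust for 78% response: 112.98 / 0.78 = 144.85.
Round up → n = 145 per group.

n = 145 per group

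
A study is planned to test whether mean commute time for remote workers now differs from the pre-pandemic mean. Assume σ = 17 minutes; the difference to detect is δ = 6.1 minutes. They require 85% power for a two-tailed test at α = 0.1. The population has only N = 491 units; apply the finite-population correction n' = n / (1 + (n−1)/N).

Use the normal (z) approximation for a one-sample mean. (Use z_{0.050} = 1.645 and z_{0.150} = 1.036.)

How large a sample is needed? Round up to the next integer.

n = (z_{α/2} + z_β)² · σ² / δ²
  = (1.645 + 1.036)² · 17² / 6.1²
  = 7.1878 · 289 / 37.21
  = 55.83
Finite-population correction (N = 491): 55.83 / (1 + (55.83 − 1)/491) = 50.22.
Round up → n = 51.

n = 51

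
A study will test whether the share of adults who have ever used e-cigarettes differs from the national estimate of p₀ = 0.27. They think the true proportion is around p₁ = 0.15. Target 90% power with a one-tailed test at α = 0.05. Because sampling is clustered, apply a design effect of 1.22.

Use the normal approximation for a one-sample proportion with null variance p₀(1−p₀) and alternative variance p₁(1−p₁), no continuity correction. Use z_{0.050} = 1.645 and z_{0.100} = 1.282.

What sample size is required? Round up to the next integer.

n = [z_α·√(p₀q₀) + z_β·√(p₁q₁)]² / (p₁ − p₀)²
  = [1.645·√(0.27·0.73) + 1.282·√(0.15·0.85)]² / (-0.12)²
  = [1.645·0.4440 + 1.282·0.3571]² / 0.0144
  = [1.1881]² / 0.0144
  = 98.02
Design effect: 1.22 × 98.02 = 119.59.
Round up → n = 120.

n = 120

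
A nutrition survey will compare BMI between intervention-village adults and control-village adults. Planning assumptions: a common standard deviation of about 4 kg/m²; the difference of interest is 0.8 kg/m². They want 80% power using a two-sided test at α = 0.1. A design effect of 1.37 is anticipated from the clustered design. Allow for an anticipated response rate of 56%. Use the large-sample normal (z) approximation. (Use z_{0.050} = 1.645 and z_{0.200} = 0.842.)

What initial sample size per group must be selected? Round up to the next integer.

n = 757 per group

n = (z_{α/2} + z_β)² · (σ₁² + σ₂²) / δ²
  = (1.645 + 0.842)² · (2·4² = 32) / 0.8²
  = 6.1852 · 32 / 0.64
  = 309.26
Design effect: 1.37 × 309.26 = 423.68.
Adjust for 56% response: 423.68 / 0.56 = 756.58.
Round up → n = 757 per group.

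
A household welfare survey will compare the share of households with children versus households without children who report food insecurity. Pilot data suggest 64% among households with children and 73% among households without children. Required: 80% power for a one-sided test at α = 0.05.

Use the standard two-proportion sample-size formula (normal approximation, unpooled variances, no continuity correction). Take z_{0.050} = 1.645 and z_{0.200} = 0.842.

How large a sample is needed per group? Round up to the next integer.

n = (z_α + z_β)² · [p₁(1−p₁) + p₂(1−p₂)] / (p₁ − p₂)²
  = (1.645 + 0.842)² · (0.64·0.36 + 0.73·0.27) / (-0.09)²
  = (2.487)² · (0.2304 + 0.1971) / 0.0081
  = 6.1852 · 0.4275 / 0.0081
  = 326.44
Round up → n = 327 per group.

n = 327 per group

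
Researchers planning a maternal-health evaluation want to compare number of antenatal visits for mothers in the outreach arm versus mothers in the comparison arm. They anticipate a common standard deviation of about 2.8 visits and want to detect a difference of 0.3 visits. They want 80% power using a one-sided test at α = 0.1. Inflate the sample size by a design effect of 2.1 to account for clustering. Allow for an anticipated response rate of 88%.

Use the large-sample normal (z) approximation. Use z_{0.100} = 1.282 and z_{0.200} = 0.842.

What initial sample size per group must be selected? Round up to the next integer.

n = (z_α + z_β)² · (σ₁² + σ₂²) / δ²
  = (1.282 + 0.842)² · (2·2.8² = 15.68) / 0.3²
  = 4.5114 · 15.68 / 0.09
  = 785.98
Design effect: 2.1 × 785.98 = 1650.56.
Adjust for 88% response: 1650.56 / 0.88 = 1875.64.
Round up → n = 1876 per group.

n = 1876 per group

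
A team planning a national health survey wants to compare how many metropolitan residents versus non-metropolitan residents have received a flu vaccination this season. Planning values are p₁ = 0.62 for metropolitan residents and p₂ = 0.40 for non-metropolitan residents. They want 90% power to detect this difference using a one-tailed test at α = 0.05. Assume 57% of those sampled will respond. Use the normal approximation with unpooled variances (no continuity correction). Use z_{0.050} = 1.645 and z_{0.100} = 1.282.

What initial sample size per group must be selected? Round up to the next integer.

n = (z_α + z_β)² · [p₁(1−p₁) + p₂(1−p₂)] / (p₁ − p₂)²
  = (1.645 + 1.282)² · (0.62·0.38 + 0.40·0.60) / (0.22)²
  = (2.927)² · (0.2356 + 0.2400) / 0.0484
  = 8.5673 · 0.4756 / 0.0484
  = 84.19
Adjust for 57% response: 84.19 / 0.57 = 147.70.
Round up → n = 148 per group.

n = 148 per group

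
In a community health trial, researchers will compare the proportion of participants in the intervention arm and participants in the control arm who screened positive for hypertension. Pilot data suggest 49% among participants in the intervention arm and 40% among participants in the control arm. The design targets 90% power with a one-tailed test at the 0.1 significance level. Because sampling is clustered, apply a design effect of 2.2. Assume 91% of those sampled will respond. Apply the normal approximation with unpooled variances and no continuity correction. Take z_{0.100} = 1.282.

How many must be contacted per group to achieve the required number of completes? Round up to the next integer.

n = 962 per group

n = (z_α + z_β)² · [p₁(1−p₁) + p₂(1−p₂)] / (p₁ − p₂)²
  = (1.282 + 1.282)² · (0.49·0.51 + 0.40·0.60) / (0.09)²
  = (2.564)² · (0.2499 + 0.2400) / 0.0081
  = 6.5741 · 0.4899 / 0.0081
  = 397.61
Design effect: 2.2 × 397.61 = 874.74.
Adjust for 91% response: 874.74 / 0.91 = 961.26.
Round up → n = 962 per group.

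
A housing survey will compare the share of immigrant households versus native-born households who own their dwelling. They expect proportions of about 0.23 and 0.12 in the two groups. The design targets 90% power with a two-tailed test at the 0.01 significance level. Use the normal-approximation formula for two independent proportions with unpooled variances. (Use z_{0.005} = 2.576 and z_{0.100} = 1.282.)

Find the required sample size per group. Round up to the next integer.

n = 348 per group

n = (z_{α/2} + z_β)² · [p₁(1−p₁) + p₂(1−p₂)] / (p₁ − p₂)²
  = (2.576 + 1.282)² · (0.23·0.77 + 0.12·0.88) / (0.11)²
  = (3.858)² · (0.1771 + 0.1056) / 0.0121
  = 14.8842 · 0.2827 / 0.0121
  = 347.75
Round up → n = 348 per group.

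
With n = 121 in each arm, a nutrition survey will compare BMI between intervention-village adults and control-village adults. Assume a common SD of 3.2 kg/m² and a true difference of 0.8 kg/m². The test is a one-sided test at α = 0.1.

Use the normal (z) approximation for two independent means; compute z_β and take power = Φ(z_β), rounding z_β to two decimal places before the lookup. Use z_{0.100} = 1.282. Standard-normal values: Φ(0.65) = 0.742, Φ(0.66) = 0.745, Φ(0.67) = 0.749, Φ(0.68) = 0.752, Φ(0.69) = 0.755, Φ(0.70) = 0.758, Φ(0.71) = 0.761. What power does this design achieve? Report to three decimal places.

z_β = δ·√(n/(σ₁²+σ₂²)) − z_α
    = 0.8 · √(121/20.48) − 1.282
    = 0.8 · 2.43068 − 1.282
    = 1.9445 − 1.282 = 0.6625 → 0.66
Power = Φ(0.66) = 0.745.

Power ≈ 0.745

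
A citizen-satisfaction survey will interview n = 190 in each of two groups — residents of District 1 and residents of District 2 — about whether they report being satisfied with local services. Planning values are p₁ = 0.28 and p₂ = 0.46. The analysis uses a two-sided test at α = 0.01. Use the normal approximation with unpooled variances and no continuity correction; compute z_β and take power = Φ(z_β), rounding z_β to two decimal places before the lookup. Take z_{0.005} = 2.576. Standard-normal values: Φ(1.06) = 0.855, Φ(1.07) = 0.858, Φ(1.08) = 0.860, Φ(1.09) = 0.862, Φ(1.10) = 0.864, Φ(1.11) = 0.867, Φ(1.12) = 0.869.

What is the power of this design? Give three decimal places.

Power ≈ 0.869

z_β = |p₁−p₂|·√(n/[p₁q₁+p₂q₂]) − z_{α/2}
    = 0.18 · √(190/0.4500) − 2.576
    = 0.18 · 20.5480 − 2.576
    = 3.6986 − 2.576 = 1.1226 → 1.12
Power = Φ(1.12) = 0.869.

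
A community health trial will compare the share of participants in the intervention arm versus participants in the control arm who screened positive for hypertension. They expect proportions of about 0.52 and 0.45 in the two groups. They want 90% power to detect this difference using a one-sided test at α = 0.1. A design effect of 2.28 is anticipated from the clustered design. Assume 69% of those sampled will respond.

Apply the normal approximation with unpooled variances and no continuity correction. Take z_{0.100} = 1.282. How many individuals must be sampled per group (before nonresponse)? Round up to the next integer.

n = (z_α + z_β)² · [p₁(1−p₁) + p₂(1−p₂)] / (p₁ − p₂)²
  = (1.282 + 1.282)² · (0.52·0.48 + 0.45·0.55) / (0.07)²
  = (2.564)² · (0.2496 + 0.2475) / 0.0049
  = 6.5741 · 0.4971 / 0.0049
  = 666.94
Design effect: 2.28 × 666.94 = 1520.61.
Adjust for 69% response: 1520.61 / 0.69 = 2203.79.
Round up → n = 2204 per group.

n = 2204 per group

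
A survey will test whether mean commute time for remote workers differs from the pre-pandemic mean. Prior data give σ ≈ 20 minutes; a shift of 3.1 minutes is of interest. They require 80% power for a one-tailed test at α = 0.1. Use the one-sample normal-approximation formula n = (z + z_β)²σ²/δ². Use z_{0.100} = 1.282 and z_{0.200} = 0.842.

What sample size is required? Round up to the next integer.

n = (z_α + z_β)² · σ² / δ²
  = (1.282 + 0.842)² · 20² / 3.1²
  = 4.5114 · 400 / 9.61
  = 187.78
Round up → n = 188.

n = 188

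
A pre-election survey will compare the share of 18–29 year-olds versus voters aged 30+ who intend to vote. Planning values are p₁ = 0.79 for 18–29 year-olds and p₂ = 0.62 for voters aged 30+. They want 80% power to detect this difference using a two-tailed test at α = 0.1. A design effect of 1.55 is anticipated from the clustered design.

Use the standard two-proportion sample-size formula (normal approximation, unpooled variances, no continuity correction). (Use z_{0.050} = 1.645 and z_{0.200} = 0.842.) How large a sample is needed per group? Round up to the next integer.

n = (z_{α/2} + z_β)² · [p₁(1−p₁) + p₂(1−p₂)] / (p₁ − p₂)²
  = (1.645 + 0.842)² · (0.79·0.21 + 0.62·0.38) / (0.17)²
  = (2.487)² · (0.1659 + 0.2356) / 0.0289
  = 6.1852 · 0.4015 / 0.0289
  = 85.93
Design effect: 1.55 × 85.93 = 133.19.
Round up → n = 134 per group.

n = 134 per group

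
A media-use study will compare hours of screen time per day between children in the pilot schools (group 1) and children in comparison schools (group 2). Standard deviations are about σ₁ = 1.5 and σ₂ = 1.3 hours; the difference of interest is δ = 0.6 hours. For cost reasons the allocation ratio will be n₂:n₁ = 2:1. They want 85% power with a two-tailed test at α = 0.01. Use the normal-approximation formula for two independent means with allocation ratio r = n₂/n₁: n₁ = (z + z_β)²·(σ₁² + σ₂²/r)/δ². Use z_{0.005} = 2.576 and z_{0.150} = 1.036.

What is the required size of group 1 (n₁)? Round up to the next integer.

n₁ = 113

n₁ = (z_{α/2} + z_β)² · (σ₁² + σ₂²/r) / δ²
   = (2.576 + 1.036)² · (1.5² + 1.3²/2) / 0.6²
   = 13.0465 · (2.25 + 0.845) / 0.36
   = 13.0465 · 3.095 / 0.36
   = 112.16
Round up → n₁ = 113; n₂ = r·n₁ = 2 × 113 = 226.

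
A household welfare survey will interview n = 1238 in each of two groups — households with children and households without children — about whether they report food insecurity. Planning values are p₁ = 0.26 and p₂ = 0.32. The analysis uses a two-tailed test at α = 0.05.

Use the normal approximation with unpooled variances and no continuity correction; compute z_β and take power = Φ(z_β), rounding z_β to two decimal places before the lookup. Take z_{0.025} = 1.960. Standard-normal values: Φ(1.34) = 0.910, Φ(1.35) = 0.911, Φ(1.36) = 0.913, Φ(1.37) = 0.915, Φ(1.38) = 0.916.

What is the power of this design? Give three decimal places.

Power ≈ 0.910

z_β = |p₁−p₂|·√(n/[p₁q₁+p₂q₂]) − z_{α/2}
    = 0.06 · √(1238/0.4100) − 1.960
    = 0.06 · 54.9501 − 1.960
    = 3.2970 − 1.960 = 1.3370 → 1.34
Power = Φ(1.34) = 0.910.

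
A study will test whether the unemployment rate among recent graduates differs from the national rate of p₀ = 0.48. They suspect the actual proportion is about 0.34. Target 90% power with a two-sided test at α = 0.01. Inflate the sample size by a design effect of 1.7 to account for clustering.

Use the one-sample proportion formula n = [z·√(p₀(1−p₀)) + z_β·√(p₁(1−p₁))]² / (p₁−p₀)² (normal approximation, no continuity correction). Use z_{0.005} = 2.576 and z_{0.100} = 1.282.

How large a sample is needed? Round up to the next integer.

n = [z_{α/2}·√(p₀q₀) + z_β·√(p₁q₁)]² / (p₁ − p₀)²
  = [2.576·√(0.48·0.52) + 1.282·√(0.34·0.66)]² / (-0.14)²
  = [2.576·0.4996 + 1.282·0.4737]² / 0.0196
  = [1.8943]² / 0.0196
  = 183.07
Design effect: 1.7 × 183.07 = 311.22.
Round up → n = 312.

n = 312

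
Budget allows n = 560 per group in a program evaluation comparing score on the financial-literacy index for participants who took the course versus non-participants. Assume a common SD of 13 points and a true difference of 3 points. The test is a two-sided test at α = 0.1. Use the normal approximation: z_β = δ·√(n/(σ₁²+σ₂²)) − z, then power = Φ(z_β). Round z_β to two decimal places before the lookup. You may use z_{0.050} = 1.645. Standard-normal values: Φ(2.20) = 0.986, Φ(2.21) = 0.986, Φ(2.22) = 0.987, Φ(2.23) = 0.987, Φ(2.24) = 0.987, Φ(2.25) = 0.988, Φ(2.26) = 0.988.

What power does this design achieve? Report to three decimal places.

z_β = δ·√(n/(σ₁²+σ₂²)) − z_{α/2}
    = 3 · √(560/338) − 1.645
    = 3 · 1.28717 − 1.645
    = 3.8615 − 1.645 = 2.2165 → 2.22
Power = Φ(2.22) = 0.987.

Power ≈ 0.987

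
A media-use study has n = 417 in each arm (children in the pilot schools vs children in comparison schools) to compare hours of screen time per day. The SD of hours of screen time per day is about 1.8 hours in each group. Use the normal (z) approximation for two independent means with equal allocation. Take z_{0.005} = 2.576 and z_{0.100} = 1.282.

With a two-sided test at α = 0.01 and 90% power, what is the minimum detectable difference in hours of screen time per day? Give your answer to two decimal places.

δ = (z_{α/2} + z_β) · √((σ₁²+σ₂²)/n)
  = (2.576 + 1.282) · √(6.48/417)
  = 3.858 · √0.01554
  = 3.858 · 0.1247
  = 0.4809

Minimum detectable difference ≈ 0.48 hours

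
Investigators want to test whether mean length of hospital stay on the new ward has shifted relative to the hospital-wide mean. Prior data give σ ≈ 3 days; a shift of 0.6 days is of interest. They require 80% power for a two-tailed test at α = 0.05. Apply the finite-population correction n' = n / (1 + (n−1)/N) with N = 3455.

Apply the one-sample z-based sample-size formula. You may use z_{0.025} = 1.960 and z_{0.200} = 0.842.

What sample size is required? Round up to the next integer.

n = 186

n = (z_{α/2} + z_β)² · σ² / δ²
  = (1.960 + 0.842)² · 3² / 0.6²
  = 7.8512 · 9 / 0.36
  = 196.28
Finite-population correction (N = 3455): 196.28 / (1 + (196.28 − 1)/3455) = 185.78.
Round up → n = 186.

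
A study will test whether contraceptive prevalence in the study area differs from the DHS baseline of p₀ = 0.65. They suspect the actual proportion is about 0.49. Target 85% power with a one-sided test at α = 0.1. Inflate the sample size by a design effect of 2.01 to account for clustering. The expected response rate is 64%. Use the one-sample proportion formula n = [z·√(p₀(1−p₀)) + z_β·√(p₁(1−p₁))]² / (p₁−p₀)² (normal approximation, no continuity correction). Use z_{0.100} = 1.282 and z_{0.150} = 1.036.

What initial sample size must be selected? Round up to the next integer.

n = 157

n = [z_α·√(p₀q₀) + z_β·√(p₁q₁)]² / (p₁ − p₀)²
  = [1.282·√(0.65·0.35) + 1.036·√(0.49·0.51)]² / (-0.16)²
  = [1.282·0.4770 + 1.036·0.4999]² / 0.0256
  = [1.1294]² / 0.0256
  = 49.82
Design effect: 2.01 × 49.82 = 100.15.
Adjust for 64% response: 100.15 / 0.64 = 156.48.
Round up → n = 157.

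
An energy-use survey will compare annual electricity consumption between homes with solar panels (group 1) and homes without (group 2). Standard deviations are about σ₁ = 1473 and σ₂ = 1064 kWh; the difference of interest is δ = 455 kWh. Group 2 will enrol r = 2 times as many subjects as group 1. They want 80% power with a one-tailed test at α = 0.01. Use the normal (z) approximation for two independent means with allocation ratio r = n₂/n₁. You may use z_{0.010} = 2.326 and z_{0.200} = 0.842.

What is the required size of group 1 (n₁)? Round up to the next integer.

n₁ = (z_α + z_β)² · (σ₁² + σ₂²/r) / δ²
   = (2.326 + 0.842)² · (1473² + 1064²/2) / 455²
   = 10.0362 · (2169729 + 566048) / 207025
   = 10.0362 · 2735777 / 207025
   = 132.63
Round up → n₁ = 133; n₂ = r·n₁ = 2 × 133 = 266.

n₁ = 133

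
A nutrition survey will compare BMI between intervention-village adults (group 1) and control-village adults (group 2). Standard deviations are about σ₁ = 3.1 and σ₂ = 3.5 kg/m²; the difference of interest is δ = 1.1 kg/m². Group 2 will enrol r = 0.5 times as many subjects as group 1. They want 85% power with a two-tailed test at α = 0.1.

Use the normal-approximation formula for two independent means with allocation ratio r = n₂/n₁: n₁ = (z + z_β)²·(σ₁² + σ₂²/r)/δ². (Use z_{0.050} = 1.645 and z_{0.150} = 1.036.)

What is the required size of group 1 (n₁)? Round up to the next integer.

n₁ = 203

n₁ = (z_{α/2} + z_β)² · (σ₁² + σ₂²/r) / δ²
   = (1.645 + 1.036)² · (3.1² + 3.5²/0.5) / 1.1²
   = 7.1878 · (9.61 + 24.5) / 1.21
   = 7.1878 · 34.11 / 1.21
   = 202.62
Round up → n₁ = 203; n₂ = r·n₁ = 0.5 × 203 = 102.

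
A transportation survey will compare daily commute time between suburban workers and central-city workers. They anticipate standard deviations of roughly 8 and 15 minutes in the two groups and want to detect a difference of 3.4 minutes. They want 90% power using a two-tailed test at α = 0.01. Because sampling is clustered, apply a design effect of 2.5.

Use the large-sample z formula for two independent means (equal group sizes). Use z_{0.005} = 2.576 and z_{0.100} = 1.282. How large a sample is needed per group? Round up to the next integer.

n = (z_{α/2} + z_β)² · (σ₁² + σ₂²) / δ²
  = (2.576 + 1.282)² · (8² + 15² = 289) / 3.4²
  = 14.8842 · 289 / 11.56
  = 372.10
Design effect: 2.5 × 372.10 = 930.26.
Round up → n = 931 per group.

n = 931 per group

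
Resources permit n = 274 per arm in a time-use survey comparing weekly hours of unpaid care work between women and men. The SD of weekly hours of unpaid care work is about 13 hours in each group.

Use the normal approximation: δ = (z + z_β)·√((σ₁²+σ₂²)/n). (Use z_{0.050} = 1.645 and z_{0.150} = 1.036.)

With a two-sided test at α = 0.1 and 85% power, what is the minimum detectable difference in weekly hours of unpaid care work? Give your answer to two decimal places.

Minimum detectable difference ≈ 2.98 hours

δ = (z_{α/2} + z_β) · √((σ₁²+σ₂²)/n)
  = (1.645 + 1.036) · √(338/274)
  = 2.681 · √1.2336
  = 2.681 · 1.1107
  = 2.9777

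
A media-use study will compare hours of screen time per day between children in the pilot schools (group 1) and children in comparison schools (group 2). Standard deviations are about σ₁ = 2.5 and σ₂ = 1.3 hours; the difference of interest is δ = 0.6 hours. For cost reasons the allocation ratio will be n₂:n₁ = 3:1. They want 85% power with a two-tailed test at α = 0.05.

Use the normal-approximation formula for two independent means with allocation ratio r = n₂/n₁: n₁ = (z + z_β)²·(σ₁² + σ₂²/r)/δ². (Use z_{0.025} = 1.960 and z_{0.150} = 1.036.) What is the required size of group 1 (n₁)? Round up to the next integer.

n₁ = (z_{α/2} + z_β)² · (σ₁² + σ₂²/r) / δ²
   = (1.960 + 1.036)² · (2.5² + 1.3²/3) / 0.6²
   = 8.9760 · (6.25 + 0.56333) / 0.36
   = 8.9760 · 6.8133 / 0.36
   = 169.88
Round up → n₁ = 170; n₂ = r·n₁ = 3 × 170 = 510.

n₁ = 170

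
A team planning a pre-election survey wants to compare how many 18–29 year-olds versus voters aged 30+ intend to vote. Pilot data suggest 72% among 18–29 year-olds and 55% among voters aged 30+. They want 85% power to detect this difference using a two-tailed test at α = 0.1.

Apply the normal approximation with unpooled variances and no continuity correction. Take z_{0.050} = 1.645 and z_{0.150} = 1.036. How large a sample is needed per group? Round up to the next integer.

n = (z_{α/2} + z_β)² · [p₁(1−p₁) + p₂(1−p₂)] / (p₁ − p₂)²
  = (1.645 + 1.036)² · (0.72·0.28 + 0.55·0.45) / (0.17)²
  = (2.681)² · (0.2016 + 0.2475) / 0.0289
  = 7.1878 · 0.4491 / 0.0289
  = 111.70
Round up → n = 112 per group.

n = 112 per group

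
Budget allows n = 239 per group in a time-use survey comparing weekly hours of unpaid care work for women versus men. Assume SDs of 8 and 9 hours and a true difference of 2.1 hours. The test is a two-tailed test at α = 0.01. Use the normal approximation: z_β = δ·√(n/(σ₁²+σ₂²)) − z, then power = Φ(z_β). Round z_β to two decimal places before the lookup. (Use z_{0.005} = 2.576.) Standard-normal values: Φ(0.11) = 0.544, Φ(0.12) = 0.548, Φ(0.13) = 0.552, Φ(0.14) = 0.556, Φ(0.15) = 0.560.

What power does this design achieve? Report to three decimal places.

z_β = δ·√(n/(σ₁²+σ₂²)) − z_{α/2}
    = 2.1 · √(239/145) − 2.576
    = 2.1 · 1.28385 − 2.576
    = 2.6961 − 2.576 = 0.1201 → 0.12
Power = Φ(0.12) = 0.548.

Power ≈ 0.548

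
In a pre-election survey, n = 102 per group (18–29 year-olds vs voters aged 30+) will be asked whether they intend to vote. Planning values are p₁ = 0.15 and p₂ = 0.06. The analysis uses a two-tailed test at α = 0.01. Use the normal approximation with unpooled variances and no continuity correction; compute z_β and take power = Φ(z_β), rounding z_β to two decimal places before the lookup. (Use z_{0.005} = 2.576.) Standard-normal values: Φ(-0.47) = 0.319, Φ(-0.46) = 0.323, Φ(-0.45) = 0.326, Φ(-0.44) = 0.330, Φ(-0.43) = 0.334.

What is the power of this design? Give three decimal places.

Power ≈ 0.323

z_β = |p₁−p₂|·√(n/[p₁q₁+p₂q₂]) − z_{α/2}
    = 0.09 · √(102/0.1839) − 2.576
    = 0.09 · 23.5510 − 2.576
    = 2.1196 − 2.576 = -0.4564 → -0.46
Power = Φ(-0.46) = 0.323.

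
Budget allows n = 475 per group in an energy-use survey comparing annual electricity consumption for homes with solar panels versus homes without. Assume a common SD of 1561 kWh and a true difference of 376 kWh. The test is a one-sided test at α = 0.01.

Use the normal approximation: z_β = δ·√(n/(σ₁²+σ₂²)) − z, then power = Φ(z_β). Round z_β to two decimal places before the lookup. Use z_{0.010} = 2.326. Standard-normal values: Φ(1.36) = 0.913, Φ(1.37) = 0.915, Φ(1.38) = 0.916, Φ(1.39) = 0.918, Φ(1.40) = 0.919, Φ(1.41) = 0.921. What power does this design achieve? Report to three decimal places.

Power ≈ 0.918

z_β = δ·√(n/(σ₁²+σ₂²)) − z_α
    = 376 · √(475/4873442) − 2.326
    = 376 · 0.00987 − 2.326
    = 3.7121 − 2.326 = 1.3861 → 1.39
Power = Φ(1.39) = 0.918.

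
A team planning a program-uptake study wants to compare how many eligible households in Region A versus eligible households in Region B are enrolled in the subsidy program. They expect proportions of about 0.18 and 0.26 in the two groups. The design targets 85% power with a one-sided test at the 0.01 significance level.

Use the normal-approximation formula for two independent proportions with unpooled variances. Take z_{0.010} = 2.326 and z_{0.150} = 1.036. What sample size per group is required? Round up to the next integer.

n = 601 per group

n = (z_α + z_β)² · [p₁(1−p₁) + p₂(1−p₂)] / (p₁ − p₂)²
  = (2.326 + 1.036)² · (0.18·0.82 + 0.26·0.74) / (-0.08)²
  = (3.362)² · (0.1476 + 0.1924) / 0.0064
  = 11.3030 · 0.3400 / 0.0064
  = 600.47
Round up → n = 601 per group.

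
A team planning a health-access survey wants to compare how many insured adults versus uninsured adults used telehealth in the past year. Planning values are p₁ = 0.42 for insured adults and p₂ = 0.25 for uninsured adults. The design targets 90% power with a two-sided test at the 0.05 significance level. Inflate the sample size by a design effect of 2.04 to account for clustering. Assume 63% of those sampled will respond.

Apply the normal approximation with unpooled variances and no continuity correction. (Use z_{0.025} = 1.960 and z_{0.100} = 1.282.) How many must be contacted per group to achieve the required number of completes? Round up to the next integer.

n = (z_{α/2} + z_β)² · [p₁(1−p₁) + p₂(1−p₂)] / (p₁ − p₂)²
  = (1.960 + 1.282)² · (0.42·0.58 + 0.25·0.75) / (0.17)²
  = (3.242)² · (0.2436 + 0.1875) / 0.0289
  = 10.5106 · 0.4311 / 0.0289
  = 156.79
Design effect: 2.04 × 156.79 = 319.84.
Adjust for 63% response: 319.84 / 0.63 = 507.69.
Round up → n = 508 per group.

n = 508 per group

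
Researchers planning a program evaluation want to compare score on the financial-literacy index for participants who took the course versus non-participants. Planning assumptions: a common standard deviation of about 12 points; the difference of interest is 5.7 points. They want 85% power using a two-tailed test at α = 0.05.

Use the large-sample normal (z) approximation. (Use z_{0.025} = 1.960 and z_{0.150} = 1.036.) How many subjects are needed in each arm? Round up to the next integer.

n = (z_{α/2} + z_β)² · (σ₁² + σ₂²) / δ²
  = (1.960 + 1.036)² · (2·12² = 288) / 5.7²
  = 8.9760 · 288 / 32.49
  = 79.57
Round up → n = 80 per group.

n = 80 per group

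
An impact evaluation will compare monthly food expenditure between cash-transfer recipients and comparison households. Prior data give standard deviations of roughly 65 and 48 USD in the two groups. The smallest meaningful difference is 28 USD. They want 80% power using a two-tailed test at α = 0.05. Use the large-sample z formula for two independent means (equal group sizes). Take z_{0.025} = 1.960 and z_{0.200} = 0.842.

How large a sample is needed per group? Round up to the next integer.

n = (z_{α/2} + z_β)² · (σ₁² + σ₂²) / δ²
  = (1.960 + 0.842)² · (65² + 48² = 6529) / 28²
  = 7.8512 · 6529 / 784
  = 65.38
Round up → n = 66 per group.

n = 66 per group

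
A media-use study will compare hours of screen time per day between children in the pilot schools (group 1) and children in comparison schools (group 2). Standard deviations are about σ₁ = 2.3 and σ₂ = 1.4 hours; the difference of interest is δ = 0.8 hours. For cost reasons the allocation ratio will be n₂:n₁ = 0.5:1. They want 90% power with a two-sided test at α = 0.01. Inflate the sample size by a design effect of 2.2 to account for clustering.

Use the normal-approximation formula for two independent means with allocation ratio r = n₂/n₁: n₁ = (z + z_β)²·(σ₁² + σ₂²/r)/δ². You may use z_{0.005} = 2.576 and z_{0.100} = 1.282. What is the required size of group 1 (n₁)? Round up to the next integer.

n₁ = (z_{α/2} + z_β)² · (σ₁² + σ₂²/r) / δ²
   = (2.576 + 1.282)² · (2.3² + 1.4²/0.5) / 0.8²
   = 14.8842 · (5.29 + 3.92) / 0.64
   = 14.8842 · 9.21 / 0.64
   = 214.19
Design effect: 2.2 × 214.19 = 471.22.
Round up → n₁ = 472; n₂ = r·n₁ = 0.5 × 472 = 236.

n₁ = 472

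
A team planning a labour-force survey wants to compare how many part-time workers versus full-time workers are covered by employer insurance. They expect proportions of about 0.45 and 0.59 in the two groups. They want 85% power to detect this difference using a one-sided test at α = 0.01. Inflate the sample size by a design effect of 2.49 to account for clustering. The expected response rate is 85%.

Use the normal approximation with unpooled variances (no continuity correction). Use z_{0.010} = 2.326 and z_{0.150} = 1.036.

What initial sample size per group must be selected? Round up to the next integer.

n = (z_α + z_β)² · [p₁(1−p₁) + p₂(1−p₂)] / (p₁ − p₂)²
  = (2.326 + 1.036)² · (0.45·0.55 + 0.59·0.41) / (-0.14)²
  = (3.362)² · (0.2475 + 0.2419) / 0.0196
  = 11.3030 · 0.4894 / 0.0196
  = 282.23
Design effect: 2.49 × 282.23 = 702.75.
Adjust for 85% response: 702.75 / 0.85 = 826.77.
Round up → n = 827 per group.

n = 827 per group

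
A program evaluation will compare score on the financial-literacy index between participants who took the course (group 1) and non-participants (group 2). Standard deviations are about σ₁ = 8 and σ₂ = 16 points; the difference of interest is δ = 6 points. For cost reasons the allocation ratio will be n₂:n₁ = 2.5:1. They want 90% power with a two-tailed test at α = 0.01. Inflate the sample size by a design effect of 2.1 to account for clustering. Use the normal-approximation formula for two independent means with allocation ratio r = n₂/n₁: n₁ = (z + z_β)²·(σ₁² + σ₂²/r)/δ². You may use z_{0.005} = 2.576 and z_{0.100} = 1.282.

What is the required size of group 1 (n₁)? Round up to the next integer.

n₁ = 145

n₁ = (z_{α/2} + z_β)² · (σ₁² + σ₂²/r) / δ²
   = (2.576 + 1.282)² · (8² + 16²/2.5) / 6²
   = 14.8842 · (64 + 102.4) / 36
   = 14.8842 · 166.4 / 36
   = 68.80
Design effect: 2.1 × 68.80 = 144.48.
Round up → n₁ = 145; n₂ = r·n₁ = 2.5 × 145 = 363.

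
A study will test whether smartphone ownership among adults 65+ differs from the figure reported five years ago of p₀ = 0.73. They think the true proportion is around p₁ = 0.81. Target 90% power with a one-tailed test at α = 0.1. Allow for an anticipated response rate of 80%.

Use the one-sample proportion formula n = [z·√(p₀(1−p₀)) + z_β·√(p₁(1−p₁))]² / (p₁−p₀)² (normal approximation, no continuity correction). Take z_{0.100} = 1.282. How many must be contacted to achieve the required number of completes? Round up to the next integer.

n = [z_α·√(p₀q₀) + z_β·√(p₁q₁)]² / (p₁ − p₀)²
  = [1.282·√(0.73·0.27) + 1.282·√(0.81·0.19)]² / (0.08)²
  = [1.282·0.4440 + 1.282·0.3923]² / 0.0064
  = [1.0721]² / 0.0064
  = 179.59
Adjust for 80% response: 179.59 / 0.80 = 224.49.
Round up → n = 225.

n = 225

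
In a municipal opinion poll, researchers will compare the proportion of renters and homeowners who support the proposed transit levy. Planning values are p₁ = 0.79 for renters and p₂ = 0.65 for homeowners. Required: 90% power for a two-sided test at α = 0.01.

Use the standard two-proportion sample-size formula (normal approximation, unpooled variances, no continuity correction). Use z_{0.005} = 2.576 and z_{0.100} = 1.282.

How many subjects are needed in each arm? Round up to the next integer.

n = 299 per group

n = (z_{α/2} + z_β)² · [p₁(1−p₁) + p₂(1−p₂)] / (p₁ − p₂)²
  = (2.576 + 1.282)² · (0.79·0.21 + 0.65·0.35) / (0.14)²
  = (3.858)² · (0.1659 + 0.2275) / 0.0196
  = 14.8842 · 0.3934 / 0.0196
  = 298.75
Round up → n = 299 per group.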